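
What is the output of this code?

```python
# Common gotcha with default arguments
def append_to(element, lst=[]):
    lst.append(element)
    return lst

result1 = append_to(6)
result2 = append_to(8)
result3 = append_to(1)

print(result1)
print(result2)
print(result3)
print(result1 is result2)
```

Key concept: mutable default argument gotcha.
Step by step:
`result1 = append_to(6)` → result1 = [6]
`result2 = append_to(8)` → result1 = [6, 8] (same object as result2); result2 = [6, 8] (same object as result1)
`result3 = append_to(1)` → result1 = [6, 8, 1] (same object as result2, result3); result2 = [6, 8, 1] (same object as result1, result3); result3 = [6, 8, 1] (same object as result1, result2)
`print(result1)` → prints [6, 8, 1]
`print(result2)` → prints [6, 8, 1]
`print(result3)` → prints [6, 8, 1]
`print(result1 is result2)` → prints True

Answer:
[6, 8, 1]
[6, 8, 1]
[6, 8, 1]
True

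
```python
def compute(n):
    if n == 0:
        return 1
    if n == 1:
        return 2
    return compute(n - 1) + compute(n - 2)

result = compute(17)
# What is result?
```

Build up from base cases: compute(0)=1, compute(1)=2, compute(2)=3, compute(3)=5, compute(4)=8, compute(5)=13, compute(6)=21, ..., compute(17)=4181

Answer: 4181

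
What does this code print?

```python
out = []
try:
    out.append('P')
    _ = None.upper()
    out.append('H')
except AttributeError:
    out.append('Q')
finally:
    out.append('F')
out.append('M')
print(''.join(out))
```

Execution trace: 'P' (try body) → 'Q' (except AttributeError) → 'F' (finally) → 'M' (after the try/except). Output: PQFM

Answer: PQFM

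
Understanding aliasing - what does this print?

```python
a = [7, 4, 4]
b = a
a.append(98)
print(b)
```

Key concept: basic list aliasing.
Step by step:
`a = [7, 4, 4]` → a = [7, 4, 4]
`b = a` → b = [7, 4, 4] (same object as a)
`a.append(98)` → a = [7, 4, 4, 98] (same object as b); b = [7, 4, 4, 98] (same object as a)
`print(b)` → prints [7, 4, 4, 98]

Answer: [7, 4, 4, 98]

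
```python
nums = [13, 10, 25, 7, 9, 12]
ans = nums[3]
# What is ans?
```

Trace:
`nums = [13, 10, 25, 7, 9, 12]` → nums = [13, 10, 25, 7, 9, 12]
`ans = nums[3]` → ans = 7
So ans = 7

Answer: 7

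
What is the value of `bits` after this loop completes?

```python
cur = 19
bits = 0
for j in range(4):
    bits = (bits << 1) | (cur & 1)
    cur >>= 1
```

Reverse lowest 4 bits of 19
`bits` takes the values: 0 → 1 → 3 → 6 → 12

Answer: 12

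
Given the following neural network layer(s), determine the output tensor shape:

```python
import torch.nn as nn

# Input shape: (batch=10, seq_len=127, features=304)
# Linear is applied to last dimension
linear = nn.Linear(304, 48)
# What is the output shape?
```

Input: (10, 127, 304) -> Output: (10, 127, 48)

Answer: (10, 127, 48)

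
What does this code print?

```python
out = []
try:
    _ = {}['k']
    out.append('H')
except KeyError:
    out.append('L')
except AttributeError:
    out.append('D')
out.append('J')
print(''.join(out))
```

Execution trace: 'L' (except KeyError) → 'J' (after the try/except). Output: LJ

Answer: LJ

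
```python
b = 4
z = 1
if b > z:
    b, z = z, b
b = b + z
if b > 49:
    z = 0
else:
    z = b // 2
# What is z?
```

Trace:
`b = 4` → b = 4
`z = 1` → z = 1
`if b > z: ...` → b > z is True → b = 1; z = 4
`b = b + z` → b = 5
`if b > 49: ...` → b > 49 is False, take else branch → z = 2
So z = 2

Answer: 2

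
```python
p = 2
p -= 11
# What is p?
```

Trace:
`p = 2` → p = 2
`p -= 11` → p = -9
So p = -9

Answer: -9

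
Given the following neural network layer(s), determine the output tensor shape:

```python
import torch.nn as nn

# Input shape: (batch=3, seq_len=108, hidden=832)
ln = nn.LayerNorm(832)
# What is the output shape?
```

Input: (3, 108, 832) -> Output: (3, 108, 832)

Answer: (3, 108, 832)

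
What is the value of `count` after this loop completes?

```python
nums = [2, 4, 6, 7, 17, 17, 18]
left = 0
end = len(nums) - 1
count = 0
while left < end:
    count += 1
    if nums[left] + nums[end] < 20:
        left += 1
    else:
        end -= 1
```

Steps to find pair summing to 20
`count` takes the values: 0 → 1 → 2 → 3 → 4 → 5 → 6

Answer: 6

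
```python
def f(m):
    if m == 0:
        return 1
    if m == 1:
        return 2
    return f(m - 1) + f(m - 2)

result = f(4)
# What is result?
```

Build up from base cases: f(0)=1, f(1)=2, f(2)=3, f(3)=5, f(4)=8

Answer: 8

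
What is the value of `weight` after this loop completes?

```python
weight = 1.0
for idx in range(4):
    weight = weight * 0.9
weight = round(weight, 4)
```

Exponential decay: 1.0 * 0.9^4
`weight` takes the values: 1.0 → 0.9 → 0.81 → 0.729 → 0.6561

Answer: 0.6561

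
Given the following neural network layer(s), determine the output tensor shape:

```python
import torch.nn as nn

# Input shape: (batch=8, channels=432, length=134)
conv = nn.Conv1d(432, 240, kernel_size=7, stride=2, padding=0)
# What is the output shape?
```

Input: (8, 432, 134) -> Output: (8, 240, 64)

Answer: (8, 240, 64)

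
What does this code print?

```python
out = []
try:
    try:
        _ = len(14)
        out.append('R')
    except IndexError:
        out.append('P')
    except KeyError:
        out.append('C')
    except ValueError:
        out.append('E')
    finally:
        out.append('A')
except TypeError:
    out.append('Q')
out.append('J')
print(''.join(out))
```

Execution trace: 'A' (finally) → 'Q' (outer except TypeError) → 'J' (after the try/except). Output: AQJ

Answer: AQJ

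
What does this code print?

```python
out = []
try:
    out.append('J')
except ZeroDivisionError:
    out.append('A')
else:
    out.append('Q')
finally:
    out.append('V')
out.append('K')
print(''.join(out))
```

Execution trace: 'J' (try body, no exception) → 'Q' (else) → 'V' (finally) → 'K' (after the try/except). Output: JQVK

Answer: JQVK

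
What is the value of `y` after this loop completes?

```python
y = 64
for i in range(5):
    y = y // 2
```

Halve 5 times: 64 // 2^5 = 2
`y` takes the values: 64 → 32 → 16 → 8 → 4 → 2

Answer: 2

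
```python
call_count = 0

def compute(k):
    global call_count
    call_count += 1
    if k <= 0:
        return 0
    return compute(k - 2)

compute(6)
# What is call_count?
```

Linear recursion stepping by 2: 4 calls from k=6 down to ≤0.

Answer: 4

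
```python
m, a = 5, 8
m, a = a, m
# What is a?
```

Trace:
`m, a = 5, 8` → m = 5; a = 8
`m, a = a, m` → m = 8; a = 5
So a = 5

Answer: 5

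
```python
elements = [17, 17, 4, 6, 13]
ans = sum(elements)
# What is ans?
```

Trace:
`elements = [17, 17, 4, 6, 13]` → elements = [17, 17, 4, 6, 13]
`ans = sum(elements)` → ans = 57
So ans = 57

Answer: 57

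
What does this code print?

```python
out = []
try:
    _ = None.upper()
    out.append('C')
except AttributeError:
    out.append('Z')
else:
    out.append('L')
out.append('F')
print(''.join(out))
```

Execution trace: 'Z' (except AttributeError) → 'F' (after the try/except). Output: ZF

Answer: ZF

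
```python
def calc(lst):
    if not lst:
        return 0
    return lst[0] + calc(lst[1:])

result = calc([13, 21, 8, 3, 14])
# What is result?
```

13 + 21 + 8 + 3 + 14 + 0 = 59

Answer: 59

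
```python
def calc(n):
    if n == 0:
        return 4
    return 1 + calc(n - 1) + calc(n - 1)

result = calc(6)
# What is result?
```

calc(n) = 1 + 2·calc(n-1), calc(0)=4. Closed form: (4+1)·2^6 - 1 = 319.

Answer: 319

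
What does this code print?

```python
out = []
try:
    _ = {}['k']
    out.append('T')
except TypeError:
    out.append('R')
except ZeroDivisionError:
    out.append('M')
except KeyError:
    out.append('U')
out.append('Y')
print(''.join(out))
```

Execution trace: 'U' (except KeyError) → 'Y' (after the try/except). Output: UY

Answer: UY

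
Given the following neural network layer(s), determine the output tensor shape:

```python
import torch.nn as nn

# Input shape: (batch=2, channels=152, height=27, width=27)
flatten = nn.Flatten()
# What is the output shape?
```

Input: (2, 152, 27, 27) -> Output: (2, 110808)

Answer: (2, 110808)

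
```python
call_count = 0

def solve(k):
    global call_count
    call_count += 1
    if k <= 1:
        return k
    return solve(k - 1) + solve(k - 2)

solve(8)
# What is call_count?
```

Calls(k) = 1 + Calls(k-1) + Calls(k-2); Calls(0)=Calls(1)=1. For k=8 this gives 67.

Answer: 67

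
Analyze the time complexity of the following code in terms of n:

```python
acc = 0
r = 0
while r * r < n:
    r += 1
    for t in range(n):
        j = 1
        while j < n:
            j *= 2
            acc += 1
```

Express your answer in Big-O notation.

Each loop level contributes: √n × n × log n. Multiplying the contributions gives O(n√n log n).

Answer: O(n√n log n)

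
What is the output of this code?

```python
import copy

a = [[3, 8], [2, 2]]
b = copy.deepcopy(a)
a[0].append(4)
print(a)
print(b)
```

Key concept: deep copy is fully independent.
Step by step:
`a = [[3, 8], [2, 2]]` → a = [[3, 8], [2, 2]]
`b = copy.deepcopy(a)` → b = [[3, 8], [2, 2]]
`a[0].append(4)` → a = [[3, 8, 4], [2, 2]]
`print(a)` → prints [[3, 8, 4], [2, 2]]
`print(b)` → prints [[3, 8], [2, 2]]

Answer:
[[3, 8, 4], [2, 2]]
[[3, 8], [2, 2]]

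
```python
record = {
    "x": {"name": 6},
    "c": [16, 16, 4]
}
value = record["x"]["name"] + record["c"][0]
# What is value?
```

Trace:
`record = { ...` → record = {'x': {'name': 6}, 'c': [16, 16, 4]}
`value = record["x"]["name"] + record["c"][0]` → value = 22
So value = 22

Answer: 22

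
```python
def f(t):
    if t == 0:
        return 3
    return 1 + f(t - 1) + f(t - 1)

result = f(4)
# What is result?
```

f(t) = 1 + 2·f(t-1), f(0)=3. Closed form: (3+1)·2^4 - 1 = 63.

Answer: 63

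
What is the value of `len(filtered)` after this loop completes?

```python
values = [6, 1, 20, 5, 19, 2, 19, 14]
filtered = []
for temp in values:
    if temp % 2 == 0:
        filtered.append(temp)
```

Count even numbers in [6, 1, 20, 5, 19, 2, 19, 14]
`filtered` takes the values: [] → [6] → [6, 20] → [6, 20, 2] → [6, 20, 2, 14]
So `len(filtered)` = 4

Answer: 4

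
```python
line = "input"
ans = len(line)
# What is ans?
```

Trace:
`line = "input"` → line = 'input'
`ans = len(line)` → ans = 5
So ans = 5

Answer: 5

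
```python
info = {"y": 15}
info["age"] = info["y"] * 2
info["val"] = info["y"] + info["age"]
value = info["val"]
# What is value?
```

Trace:
`info = {"y": 15}` → info = {'y': 15}
`info["age"] = info["y"] * 2` → info = {'y': 15, 'age': 30}
`info["val"] = info["y"] + info["age"]` → info = {'y': 15, 'age': 30, 'val': 45}
`value = info["val"]` → value = 45
So value = 45

Answer: 45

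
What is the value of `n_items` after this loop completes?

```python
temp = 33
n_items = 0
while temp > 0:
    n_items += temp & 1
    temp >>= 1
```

Count set bits in 33 (binary: 0b100001)
`n_items` takes the values: 0 → 1 → 2

Answer: 2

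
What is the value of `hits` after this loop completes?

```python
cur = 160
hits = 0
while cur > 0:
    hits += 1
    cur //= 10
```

Count digits by repeated division by 10
`hits` takes the values: 0 → 1 → 2 → 3

Answer: 3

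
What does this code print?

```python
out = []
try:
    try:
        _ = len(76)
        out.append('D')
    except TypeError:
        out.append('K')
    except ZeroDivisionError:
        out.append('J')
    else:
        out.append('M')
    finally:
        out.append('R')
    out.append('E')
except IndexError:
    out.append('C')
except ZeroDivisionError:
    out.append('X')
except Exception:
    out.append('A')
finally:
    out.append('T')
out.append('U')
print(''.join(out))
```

Execution trace: 'K' (inner except TypeError) → 'R' (inner finally) → 'E' (try body, no exception) → 'T' (finally) → 'U' (after the try/except). Output: KRETU

Answer: KRETU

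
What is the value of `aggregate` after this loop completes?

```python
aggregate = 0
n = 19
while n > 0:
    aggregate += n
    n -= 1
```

Sum 19 down to 1
`aggregate` takes the values: 0 → 19 → 37 → 54 → 70 → 85 → 99 → 112 → 124 → 135 → 145 → 154 → 162 → 169 → 175 → 180 → 184 → 187 → 189 → 190

Answer: 190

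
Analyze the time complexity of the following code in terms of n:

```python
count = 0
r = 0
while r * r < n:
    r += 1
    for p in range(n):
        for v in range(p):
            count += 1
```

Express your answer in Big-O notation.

Each loop level contributes: √n × n × n. Multiplying the contributions gives O(n^2√n).

Answer: O(n^2√n)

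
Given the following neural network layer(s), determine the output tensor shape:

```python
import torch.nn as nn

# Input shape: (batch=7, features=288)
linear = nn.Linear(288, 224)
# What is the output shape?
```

Input: (7, 288) -> Output: (7, 224)

Answer: (7, 224)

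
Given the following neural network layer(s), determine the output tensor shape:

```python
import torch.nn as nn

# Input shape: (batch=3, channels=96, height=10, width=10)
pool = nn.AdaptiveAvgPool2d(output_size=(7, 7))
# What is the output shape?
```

Input: (3, 96, 10, 10) -> Output: (3, 96, 7, 7)

Answer: (3, 96, 7, 7)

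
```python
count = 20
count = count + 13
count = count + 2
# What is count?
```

Trace:
`count = 20` → count = 20
`count = count + 13` → count = 33
`count = count + 2` → count = 35
So count = 35

Answer: 35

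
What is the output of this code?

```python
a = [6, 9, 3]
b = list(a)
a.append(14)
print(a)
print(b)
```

Key concept: list() constructor creates copy.
Step by step:
`a = [6, 9, 3]` → a = [6, 9, 3]
`b = list(a)` → b = [6, 9, 3]
`a.append(14)` → a = [6, 9, 3, 14]
`print(a)` → prints [6, 9, 3, 14]
`print(b)` → prints [6, 9, 3]

Answer:
[6, 9, 3, 14]
[6, 9, 3]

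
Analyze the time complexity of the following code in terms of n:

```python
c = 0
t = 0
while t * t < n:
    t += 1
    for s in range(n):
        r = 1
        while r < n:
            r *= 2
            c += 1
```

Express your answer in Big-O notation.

Each loop level contributes: √n × n × log n. Multiplying the contributions gives O(n√n log n).

Answer: O(n√n log n)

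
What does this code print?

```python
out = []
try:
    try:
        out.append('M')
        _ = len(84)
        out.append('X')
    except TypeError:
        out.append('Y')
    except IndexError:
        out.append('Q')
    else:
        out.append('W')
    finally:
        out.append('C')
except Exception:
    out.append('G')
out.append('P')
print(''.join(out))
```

Execution trace: 'M' (inner try body) → 'Y' (inner except TypeError) → 'C' (inner finally) → 'P' (after the try/except). Output: MYCP

Answer: MYCP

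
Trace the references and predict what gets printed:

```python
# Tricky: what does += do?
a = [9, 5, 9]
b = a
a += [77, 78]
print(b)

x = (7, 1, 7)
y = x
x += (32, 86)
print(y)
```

Key concept: += behavior differs for mutable vs immutable.
Step by step:
`a = [9, 5, 9]` → a = [9, 5, 9]
`b = a` → b = [9, 5, 9] (same object as a)
`a += [77, 78]` → a = [9, 5, 9, 77, 78] (same object as b); b = [9, 5, 9, 77, 78] (same object as a)
`print(b)` → prints [9, 5, 9, 77, 78]
`x = (7, 1, 7)` → x = (7, 1, 7)
`y = x` → y = (7, 1, 7)
`x += (32, 86)` → x = (7, 1, 7, 32, 86)
`print(y)` → prints (7, 1, 7)

Answer:
[9, 5, 9, 77, 78]
(7, 1, 7)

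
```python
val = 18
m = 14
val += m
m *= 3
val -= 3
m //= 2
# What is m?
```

Trace:
`val = 18` → val = 18
`m = 14` → m = 14
`val += m` → val = 32
`m *= 3` → m = 42
`val -= 3` → val = 29
`m //= 2` → m = 21
So m = 21

Answer: 21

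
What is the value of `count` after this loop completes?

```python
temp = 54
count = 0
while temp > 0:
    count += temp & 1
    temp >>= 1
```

Count set bits in 54 (binary: 0b110110)
`count` takes the values: 0 → 1 → 2 → 3 → 4

Answer: 4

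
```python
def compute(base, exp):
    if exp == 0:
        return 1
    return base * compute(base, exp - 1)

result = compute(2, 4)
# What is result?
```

compute(2, 4) = 2 * 2 * 2 * 2 = 16

Answer: 16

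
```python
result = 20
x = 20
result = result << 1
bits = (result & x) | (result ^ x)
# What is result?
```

Trace:
`result = 20` → result = 20
`x = 20` → x = 20
`result = result << 1` → result = 40
`bits = (result & x) | (result ^ x)` → bits = 60
So result = 40

Answer: 40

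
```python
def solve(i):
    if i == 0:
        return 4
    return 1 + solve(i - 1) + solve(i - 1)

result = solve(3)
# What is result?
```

solve(i) = 1 + 2·solve(i-1), solve(0)=4. Closed form: (4+1)·2^3 - 1 = 39.

Answer: 39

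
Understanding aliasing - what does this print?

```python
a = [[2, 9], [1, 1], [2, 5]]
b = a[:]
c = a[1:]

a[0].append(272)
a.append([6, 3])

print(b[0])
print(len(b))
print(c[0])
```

Key concept: slice with nested mutation.
Step by step:
`a = [[2, 9], [1, 1], [2, 5]]` → a = [[2, 9], [1, 1], [2, 5]]
`b = a[:]` → b = [[2, 9], [1, 1], [2, 5]]
`c = a[1:]` → c = [[1, 1], [2, 5]]
`a[0].append(272)` → a = [[2, 9, 272], [1, 1], [2, 5]]; b = [[2, 9, 272], [1, 1], [2, 5]]
`a.append([6, 3])` → a = [[2, 9, 272], [1, 1], [2, 5], [6, 3]]
`print(b[0])` → prints [2, 9, 272]
`print(len(b))` → prints 3
`print(c[0])` → prints [1, 1]

Answer:
[2, 9, 272]
3
[1, 1]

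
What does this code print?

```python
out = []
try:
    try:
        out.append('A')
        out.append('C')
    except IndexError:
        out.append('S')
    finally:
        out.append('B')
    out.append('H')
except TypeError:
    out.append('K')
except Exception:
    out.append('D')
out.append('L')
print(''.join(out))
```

Execution trace: 'A' (inner try body) → 'C' (inner try body, no exception) → 'B' (inner finally) → 'H' (try body, no exception) → 'L' (after the try/except). Output: ACBHL

Answer: ACBHL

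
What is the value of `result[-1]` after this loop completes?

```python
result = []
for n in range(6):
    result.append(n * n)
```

Last element of squares 0 to 5
`result` takes the values: [] → [0] → [0, 1] → [0, 1, 4] → [0, 1, 4, 9] → [0, 1, 4, 9, 16] → [0, 1, 4, 9, 16, 25]
So `result[-1]` = 25

Answer: 25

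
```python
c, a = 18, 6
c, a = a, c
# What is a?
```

Trace:
`c, a = 18, 6` → c = 18; a = 6
`c, a = a, c` → c = 6; a = 18
So a = 18

Answer: 18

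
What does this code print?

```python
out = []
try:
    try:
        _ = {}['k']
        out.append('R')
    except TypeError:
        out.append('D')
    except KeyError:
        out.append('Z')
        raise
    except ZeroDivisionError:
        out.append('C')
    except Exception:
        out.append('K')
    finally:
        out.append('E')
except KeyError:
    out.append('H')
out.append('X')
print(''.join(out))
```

Execution trace: 'Z' (except KeyError) → 'E' (finally) → 'H' (outer except KeyError) → 'X' (after the try/except). Output: ZEHX

Answer: ZEHX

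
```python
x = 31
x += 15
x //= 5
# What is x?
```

Trace:
`x = 31` → x = 31
`x += 15` → x = 46
`x //= 5` → x = 9
So x = 9

Answer: 9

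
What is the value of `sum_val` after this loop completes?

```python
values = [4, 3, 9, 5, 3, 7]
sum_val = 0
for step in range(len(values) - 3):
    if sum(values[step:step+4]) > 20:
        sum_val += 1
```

Count windows with sum > 20
`sum_val` takes the values: 0 → 1 → 2

Answer: 2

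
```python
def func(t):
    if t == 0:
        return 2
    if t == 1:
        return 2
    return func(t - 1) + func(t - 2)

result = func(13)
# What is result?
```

Build up from base cases: func(0)=2, func(1)=2, func(2)=4, func(3)=6, func(4)=10, func(5)=16, func(6)=26, ..., func(13)=754

Answer: 754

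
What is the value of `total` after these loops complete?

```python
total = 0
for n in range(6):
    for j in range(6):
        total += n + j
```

Sum of all n+j for n,j in 6x6
`total` takes the values: 0 → 1 → 3 → 6 → 10 → 15 → 16 → 18 → 21 → 25 → 30 → 36 → 38 → 41 → 45 → 50 → 56 → 63 → 66 → 70 → 75 → 81 → 88 → 96 → 100 → 105 → 111 → 118 → 126 → 135 → 140 → 146 → 153 → 161 → 170 → 180

Answer: 180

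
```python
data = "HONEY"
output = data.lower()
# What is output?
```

Trace:
`data = "HONEY"` → data = 'HONEY'
`output = data.lower()` → output = 'honey'
So output = 'honey'

Answer: 'honey'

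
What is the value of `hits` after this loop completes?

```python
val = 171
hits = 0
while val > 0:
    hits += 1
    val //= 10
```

Count digits by repeated division by 10
`hits` takes the values: 0 → 1 → 2 → 3

Answer: 3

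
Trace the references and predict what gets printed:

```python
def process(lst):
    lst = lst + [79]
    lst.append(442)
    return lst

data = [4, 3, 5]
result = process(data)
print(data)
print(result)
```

Key concept: rebinding parameter vs mutation.
Step by step:
`data = [4, 3, 5]` → data = [4, 3, 5]
`result = process(data)` → result = [4, 3, 5, 79, 442]
`print(data)` → prints [4, 3, 5]
`print(result)` → prints [4, 3, 5, 79, 442]

Answer:
[4, 3, 5]
[4, 3, 5, 79, 442]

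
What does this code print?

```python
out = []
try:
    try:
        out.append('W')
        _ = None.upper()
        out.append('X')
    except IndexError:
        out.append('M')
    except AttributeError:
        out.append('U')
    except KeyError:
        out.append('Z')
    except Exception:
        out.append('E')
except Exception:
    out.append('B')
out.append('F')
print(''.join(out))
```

Execution trace: 'W' (inner try body) → 'U' (inner except AttributeError) → 'F' (after the try/except). Output: WUF

Answer: WUF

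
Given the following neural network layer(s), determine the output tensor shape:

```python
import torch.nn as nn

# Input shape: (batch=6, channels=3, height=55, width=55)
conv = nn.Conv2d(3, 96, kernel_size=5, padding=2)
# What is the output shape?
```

Input: (6, 3, 55, 55) -> Output: (6, 96, 55, 55)

Answer: (6, 96, 55, 55)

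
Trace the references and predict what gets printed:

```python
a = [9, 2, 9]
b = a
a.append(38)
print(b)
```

Key concept: basic list aliasing.
Step by step:
`a = [9, 2, 9]` → a = [9, 2, 9]
`b = a` → b = [9, 2, 9] (same object as a)
`a.append(38)` → a = [9, 2, 9, 38] (same object as b); b = [9, 2, 9, 38] (same object as a)
`print(b)` → prints [9, 2, 9, 38]

Answer: [9, 2, 9, 38]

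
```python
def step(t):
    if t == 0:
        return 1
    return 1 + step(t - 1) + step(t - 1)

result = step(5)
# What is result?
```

step(t) = 1 + 2·step(t-1), step(0)=1. Closed form: (1+1)·2^5 - 1 = 63.

Answer: 63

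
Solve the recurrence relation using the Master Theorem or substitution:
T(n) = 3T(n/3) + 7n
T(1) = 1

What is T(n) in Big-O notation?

By Master Theorem: a=3, b=3, f(n)=7n. Since log_3(3) = 1 and f(n) = Θ(n^1), Case 2 applies. T(n) = O(n log n).

Answer: O(n log n)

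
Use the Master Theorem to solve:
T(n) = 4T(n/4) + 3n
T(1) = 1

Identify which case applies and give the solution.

a=4, b=4, f(n)=3n. log_4(4) = 1. Since c=1 = 1, Case 2 applies: T(n) = Θ(n^log_b(a) · log n) = O(n log n).

Answer: O(n log n) - Case 2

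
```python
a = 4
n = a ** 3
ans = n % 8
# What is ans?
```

Trace:
`a = 4` → a = 4
`n = a ** 3` → n = 64
`ans = n % 8` → ans = 0
So ans = 0

Answer: 0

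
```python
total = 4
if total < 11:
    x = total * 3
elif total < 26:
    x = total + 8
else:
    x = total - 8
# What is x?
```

Trace:
`total = 4` → total = 4
`if total < 11: ...` → total < 11 is True → x = 12
So x = 12

Answer: 12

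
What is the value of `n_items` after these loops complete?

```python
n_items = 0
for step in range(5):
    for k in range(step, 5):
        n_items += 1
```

Upper triangle: 5 + 4 + ... + 1
`n_items` takes the values: 0 → 1 → 2 → 3 → 4 → 5 → 6 → 7 → 8 → 9 → 10 → 11 → 12 → 13 → 14 → 15

Answer: 15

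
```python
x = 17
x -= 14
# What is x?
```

Trace:
`x = 17` → x = 17
`x -= 14` → x = 3
So x = 3

Answer: 3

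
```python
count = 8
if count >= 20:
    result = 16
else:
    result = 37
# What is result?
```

Trace:
`count = 8` → count = 8
`if count >= 20: ...` → count >= 20 is False, take else branch → result = 37
So result = 37

Answer: 37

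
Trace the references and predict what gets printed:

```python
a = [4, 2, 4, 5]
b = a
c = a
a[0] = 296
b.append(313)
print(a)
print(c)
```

Key concept: multiple aliases.
Step by step:
`a = [4, 2, 4, 5]` → a = [4, 2, 4, 5]
`b = a` → b = [4, 2, 4, 5] (same object as a)
`c = a` → c = [4, 2, 4, 5] (same object as a, b)
`a[0] = 296` → a = [296, 2, 4, 5] (same object as b, c); b = [296, 2, 4, 5] (same object as a, c); c = [296, 2, 4, 5] (same object as a, b)
`b.append(313)` → a = [296, 2, 4, 5, 313] (same object as b, c); b = [296, 2, 4, 5, 313] (same object as a, c); c = [296, 2, 4, 5, 313] (same object as a, b)
`print(a)` → prints [296, 2, 4, 5, 313]
`print(c)` → prints [296, 2, 4, 5, 313]

Answer:
[296, 2, 4, 5, 313]
[296, 2, 4, 5, 313]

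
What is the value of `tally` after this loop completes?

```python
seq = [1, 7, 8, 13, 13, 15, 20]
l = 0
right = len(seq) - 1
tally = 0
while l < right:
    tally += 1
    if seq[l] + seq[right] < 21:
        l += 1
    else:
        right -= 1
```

Steps to find pair summing to 21
`tally` takes the values: 0 → 1 → 2 → 3 → 4 → 5 → 6

Answer: 6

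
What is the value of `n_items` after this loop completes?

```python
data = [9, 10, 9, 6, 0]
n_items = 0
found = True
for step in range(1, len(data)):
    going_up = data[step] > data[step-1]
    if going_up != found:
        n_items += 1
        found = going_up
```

Count direction changes in [9, 10, 9, 6, 0]
`n_items` takes the values: 0 → 1

Answer: 1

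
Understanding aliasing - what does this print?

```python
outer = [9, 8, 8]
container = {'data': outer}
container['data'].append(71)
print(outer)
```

Key concept: dict holds reference to list.
Step by step:
`outer = [9, 8, 8]` → outer = [9, 8, 8]
`container = {'data': outer}` → container = {'data': [9, 8, 8]}
`container['data'].append(71)` → outer = [9, 8, 8, 71]; container = {'data': [9, 8, 8, 71]}
`print(outer)` → prints [9, 8, 8, 71]

Answer: [9, 8, 8, 71]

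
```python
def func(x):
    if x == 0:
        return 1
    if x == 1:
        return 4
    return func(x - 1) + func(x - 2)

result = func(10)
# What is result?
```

Build up from base cases: func(0)=1, func(1)=4, func(2)=5, func(3)=9, func(4)=14, func(5)=23, func(6)=37, ..., func(10)=254

Answer: 254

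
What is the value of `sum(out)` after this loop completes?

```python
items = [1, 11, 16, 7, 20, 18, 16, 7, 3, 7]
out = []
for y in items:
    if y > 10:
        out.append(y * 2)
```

Sum of doubled values > 10
`out` takes the values: [] → [22] → [22, 32] → [22, 32, 40] → [22, 32, 40, 36] → [22, 32, 40, 36, 32]
So `sum(out)` = 162

Answer: 162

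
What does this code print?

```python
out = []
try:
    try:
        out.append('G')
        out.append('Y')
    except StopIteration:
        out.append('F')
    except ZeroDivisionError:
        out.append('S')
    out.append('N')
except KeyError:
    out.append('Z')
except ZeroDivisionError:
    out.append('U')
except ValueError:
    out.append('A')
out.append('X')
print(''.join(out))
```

Execution trace: 'G' (inner try body) → 'Y' (inner try body, no exception) → 'N' (try body, no exception) → 'X' (after the try/except). Output: GYNX

Answer: GYNX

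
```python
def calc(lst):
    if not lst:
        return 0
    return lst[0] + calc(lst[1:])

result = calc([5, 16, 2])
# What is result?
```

5 + 16 + 2 + 0 = 23

Answer: 23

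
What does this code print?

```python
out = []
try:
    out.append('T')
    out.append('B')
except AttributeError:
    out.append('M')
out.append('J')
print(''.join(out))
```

Execution trace: 'T' (try body) → 'B' (try body, no exception) → 'J' (after the try/except). Output: TBJ

Answer: TBJ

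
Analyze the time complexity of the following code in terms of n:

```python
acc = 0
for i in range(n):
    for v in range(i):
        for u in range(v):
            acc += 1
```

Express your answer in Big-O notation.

Each loop level contributes: n × n × n. Multiplying the contributions gives O(n^3).

Answer: O(n^3)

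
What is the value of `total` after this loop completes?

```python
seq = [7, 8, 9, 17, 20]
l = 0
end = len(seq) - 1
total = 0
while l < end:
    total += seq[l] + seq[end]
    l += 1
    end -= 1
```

Sum of pairs from ends
`total` takes the values: 0 → 27 → 52

Answer: 52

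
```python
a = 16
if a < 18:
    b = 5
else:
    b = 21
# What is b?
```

Trace:
`a = 16` → a = 16
`if a < 18: ...` → a < 18 is True → b = 5
So b = 5

Answer: 5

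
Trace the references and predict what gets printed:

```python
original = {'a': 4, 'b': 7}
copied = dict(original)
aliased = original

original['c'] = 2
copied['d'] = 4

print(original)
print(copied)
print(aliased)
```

Key concept: dict() creates copy, assignment creates alias.
Step by step:
`original = {'a': 4, 'b': 7}` → original = {'a': 4, 'b': 7}
`copied = dict(original)` → copied = {'a': 4, 'b': 7}
`aliased = original` → aliased = {'a': 4, 'b': 7} (same object as original)
`original['c'] = 2` → original = {'a': 4, 'b': 7, 'c': 2} (same object as aliased); aliased = {'a': 4, 'b': 7, 'c': 2} (same object as original)
`copied['d'] = 4` → copied = {'a': 4, 'b': 7, 'd': 4}
`print(original)` → prints {'a': 4, 'b': 7, 'c': 2}
`print(copied)` → prints {'a': 4, 'b': 7, 'd': 4}
`print(aliased)` → prints {'a': 4, 'b': 7, 'c': 2}

Answer:
{'a': 4, 'b': 7, 'c': 2}
{'a': 4, 'b': 7, 'd': 4}
{'a': 4, 'b': 7, 'c': 2}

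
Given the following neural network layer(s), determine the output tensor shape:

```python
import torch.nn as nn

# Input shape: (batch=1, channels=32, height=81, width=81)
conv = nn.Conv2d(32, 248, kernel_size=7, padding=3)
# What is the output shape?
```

Input: (1, 32, 81, 81) -> Output: (1, 248, 81, 81)

Answer: (1, 248, 81, 81)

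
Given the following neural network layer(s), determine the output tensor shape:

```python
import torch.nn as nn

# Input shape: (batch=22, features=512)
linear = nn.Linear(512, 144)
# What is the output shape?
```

Input: (22, 512) -> Output: (22, 144)

Answer: (22, 144)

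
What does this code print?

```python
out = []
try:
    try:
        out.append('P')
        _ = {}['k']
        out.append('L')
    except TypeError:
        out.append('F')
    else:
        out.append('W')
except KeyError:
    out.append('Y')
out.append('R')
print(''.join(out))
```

Execution trace: 'P' (try body) → 'Y' (outer except KeyError) → 'R' (after the try/except). Output: PYR

Answer: PYR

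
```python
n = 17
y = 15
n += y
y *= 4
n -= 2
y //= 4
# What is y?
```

Trace:
`n = 17` → n = 17
`y = 15` → y = 15
`n += y` → n = 32
`y *= 4` → y = 60
`n -= 2` → n = 30
`y //= 4` → y = 15
So y = 15

Answer: 15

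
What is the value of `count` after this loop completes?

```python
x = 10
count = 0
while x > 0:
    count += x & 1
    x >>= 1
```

Count set bits in 10 (binary: 0b1010)
`count` takes the values: 0 → 1 → 2

Answer: 2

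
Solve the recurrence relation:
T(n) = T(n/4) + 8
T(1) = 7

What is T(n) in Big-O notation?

Each step divides n by 4 and adds 8. After log_4(n) steps we reach T(1)=7. So T(n) = 8·log_4(n) + 7 = O(log n).

Answer: O(log n)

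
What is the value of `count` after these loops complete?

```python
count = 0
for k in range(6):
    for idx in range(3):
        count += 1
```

6 * 3 = 18
`count` takes the values: 0 → 1 → 2 → 3 → 4 → 5 → 6 → 7 → 8 → 9 → 10 → 11 → 12 → 13 → 14 → 15 → 16 → 17 → 18

Answer: 18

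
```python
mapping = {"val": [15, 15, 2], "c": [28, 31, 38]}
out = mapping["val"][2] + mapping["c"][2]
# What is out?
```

Trace:
`mapping = {"val": [15, 15, 2], "c": [28, 31, 38]}` → mapping = {'val': [15, 15, 2], 'c': [28, 31, 38]}
`out = mapping["val"][2] + mapping["c"][2]` → out = 40
So out = 40

Answer: 40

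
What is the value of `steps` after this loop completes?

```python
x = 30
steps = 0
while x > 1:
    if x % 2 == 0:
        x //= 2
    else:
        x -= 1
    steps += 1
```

Steps to reduce 30 to 1
`steps` takes the values: 0 → 1 → 2 → 3 → 4 → 5 → 6 → 7

Answer: 7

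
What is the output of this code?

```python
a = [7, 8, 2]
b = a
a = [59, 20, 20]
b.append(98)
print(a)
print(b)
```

Key concept: rebinding vs mutation: a is rebound to a new list, b still points at the original.
Step by step:
`a = [7, 8, 2]` → a = [7, 8, 2]
`b = a` → b = [7, 8, 2] (same object as a)
`a = [59, 20, 20]` → a = [59, 20, 20]
`b.append(98)` → b = [7, 8, 2, 98]
`print(a)` → prints [59, 20, 20]
`print(b)` → prints [7, 8, 2, 98]

Answer:
[59, 20, 20]
[7, 8, 2, 98]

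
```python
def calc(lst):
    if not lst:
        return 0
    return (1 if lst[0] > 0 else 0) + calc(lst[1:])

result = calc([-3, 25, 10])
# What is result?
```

Count of positive elements in [-3, 25, 10] = 2

Answer: 2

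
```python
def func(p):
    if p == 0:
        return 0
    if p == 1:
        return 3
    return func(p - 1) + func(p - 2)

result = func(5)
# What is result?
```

Build up from base cases: func(0)=0, func(1)=3, func(2)=3, func(3)=6, func(4)=9, func(5)=15

Answer: 15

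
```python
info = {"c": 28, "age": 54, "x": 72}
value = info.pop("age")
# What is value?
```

Trace:
`info = {"c": 28, "age": 54, "x": 72}` → info = {'c': 28, 'age': 54, 'x': 72}
`value = info.pop("age")` → info = {'c': 28, 'x': 72}; value = 54
So value = 54

Answer: 54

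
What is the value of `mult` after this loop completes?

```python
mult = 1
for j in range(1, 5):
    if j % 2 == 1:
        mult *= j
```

Product of odd numbers 1 to 4
`mult` takes the values: 1 → 3

Answer: 3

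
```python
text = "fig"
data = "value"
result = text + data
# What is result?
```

Trace:
`text = "fig"` → text = 'fig'
`data = "value"` → data = 'value'
`result = text + data` → result = 'figvalue'
So result = 'figvalue'

Answer: 'figvalue'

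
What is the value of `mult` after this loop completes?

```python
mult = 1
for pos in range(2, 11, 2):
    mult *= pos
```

Product of even numbers 2 to 10
`mult` takes the values: 1 → 2 → 8 → 48 → 384 → 3840

Answer: 3840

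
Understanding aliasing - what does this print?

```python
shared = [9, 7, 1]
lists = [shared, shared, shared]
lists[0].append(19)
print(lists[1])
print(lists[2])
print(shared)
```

Key concept: list of same reference.
Step by step:
`shared = [9, 7, 1]` → shared = [9, 7, 1]
`lists = [shared, shared, shared]` → lists = [[9, 7, 1], [9, 7, 1], [9, 7, 1]]
`lists[0].append(19)` → shared = [9, 7, 1, 19]; lists = [[9, 7, 1, 19], [9, 7, 1, 19], [9, 7, 1, 19]]
`print(lists[1])` → prints [9, 7, 1, 19]
`print(lists[2])` → prints [9, 7, 1, 19]
`print(shared)` → prints [9, 7, 1, 19]

Answer:
[9, 7, 1, 19]
[9, 7, 1, 19]
[9, 7, 1, 19]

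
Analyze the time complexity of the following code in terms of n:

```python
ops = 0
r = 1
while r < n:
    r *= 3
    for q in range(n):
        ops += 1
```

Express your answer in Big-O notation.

Each loop level contributes: log n × n. Multiplying the contributions gives O(n log n).

Answer: O(n log n)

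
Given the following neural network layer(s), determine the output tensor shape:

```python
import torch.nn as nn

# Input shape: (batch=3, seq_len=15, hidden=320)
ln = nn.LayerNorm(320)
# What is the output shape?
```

Input: (3, 15, 320) -> Output: (3, 15, 320)

Answer: (3, 15, 320)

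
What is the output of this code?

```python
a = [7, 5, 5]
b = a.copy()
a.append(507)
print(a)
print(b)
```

Key concept: list.copy() creates independent copy.
Step by step:
`a = [7, 5, 5]` → a = [7, 5, 5]
`b = a.copy()` → b = [7, 5, 5]
`a.append(507)` → a = [7, 5, 5, 507]
`print(a)` → prints [7, 5, 5, 507]
`print(b)` → prints [7, 5, 5]

Answer:
[7, 5, 5, 507]
[7, 5, 5]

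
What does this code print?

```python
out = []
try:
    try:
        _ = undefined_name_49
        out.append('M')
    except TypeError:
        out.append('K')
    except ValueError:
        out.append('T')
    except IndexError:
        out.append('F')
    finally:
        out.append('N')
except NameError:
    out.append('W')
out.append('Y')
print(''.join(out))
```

Execution trace: 'N' (finally) → 'W' (outer except NameError) → 'Y' (after the try/except). Output: NWY

Answer: NWY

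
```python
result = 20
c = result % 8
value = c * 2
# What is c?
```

Trace:
`result = 20` → result = 20
`c = result % 8` → c = 4
`value = c * 2` → value = 8
So c = 4

Answer: 4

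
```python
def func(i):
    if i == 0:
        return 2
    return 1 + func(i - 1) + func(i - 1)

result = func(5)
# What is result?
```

func(i) = 1 + 2·func(i-1), func(0)=2. Closed form: (2+1)·2^5 - 1 = 95.

Answer: 95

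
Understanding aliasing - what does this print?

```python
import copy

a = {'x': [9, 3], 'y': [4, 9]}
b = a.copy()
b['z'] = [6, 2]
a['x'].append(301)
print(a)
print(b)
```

Key concept: shallow copy of dict with mutable values.
Step by step:
`a = {'x': [9, 3], 'y': [4, 9]}` → a = {'x': [9, 3], 'y': [4, 9]}
`b = a.copy()` → b = {'x': [9, 3], 'y': [4, 9]}
`b['z'] = [6, 2]` → b = {'x': [9, 3], 'y': [4, 9], 'z': [6, 2]}
`a['x'].append(301)` → a = {'x': [9, 3, 301], 'y': [4, 9]}; b = {'x': [9, 3, 301], 'y': [4, 9], 'z': [6, 2]}
`print(a)` → prints {'x': [9, 3, 301], 'y': [4, 9]}
`print(b)` → prints {'x': [9, 3, 301], 'y': [4, 9], 'z': [6, 2]}

Answer:
{'x': [9, 3, 301], 'y': [4, 9]}
{'x': [9, 3, 301], 'y': [4, 9], 'z': [6, 2]}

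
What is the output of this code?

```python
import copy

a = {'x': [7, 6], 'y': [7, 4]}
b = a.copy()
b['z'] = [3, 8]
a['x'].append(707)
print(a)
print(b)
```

Key concept: shallow copy of dict with mutable values.
Step by step:
`a = {'x': [7, 6], 'y': [7, 4]}` → a = {'x': [7, 6], 'y': [7, 4]}
`b = a.copy()` → b = {'x': [7, 6], 'y': [7, 4]}
`b['z'] = [3, 8]` → b = {'x': [7, 6], 'y': [7, 4], 'z': [3, 8]}
`a['x'].append(707)` → a = {'x': [7, 6, 707], 'y': [7, 4]}; b = {'x': [7, 6, 707], 'y': [7, 4], 'z': [3, 8]}
`print(a)` → prints {'x': [7, 6, 707], 'y': [7, 4]}
`print(b)` → prints {'x': [7, 6, 707], 'y': [7, 4], 'z': [3, 8]}

Answer:
{'x': [7, 6, 707], 'y': [7, 4]}
{'x': [7, 6, 707], 'y': [7, 4], 'z': [3, 8]}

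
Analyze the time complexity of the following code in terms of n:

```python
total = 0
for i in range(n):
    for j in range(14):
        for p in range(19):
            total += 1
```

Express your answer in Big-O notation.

Each loop level contributes: n × 1 × 1. Multiplying the contributions gives O(n).

Answer: O(n)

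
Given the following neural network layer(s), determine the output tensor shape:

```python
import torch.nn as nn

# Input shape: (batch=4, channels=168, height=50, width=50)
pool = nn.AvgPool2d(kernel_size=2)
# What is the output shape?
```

Input: (4, 168, 50, 50) -> Output: (4, 168, 25, 25)

Answer: (4, 168, 25, 25)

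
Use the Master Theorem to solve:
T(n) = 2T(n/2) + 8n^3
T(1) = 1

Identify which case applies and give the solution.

a=2, b=2, f(n)=8n^3. log_2(2) = 1. Since c=3 > 1 and the regularity condition holds (2(n/2)^3 = (2/2^3)n^3 with 2/2^3 < 1), Case 3 applies: T(n) = Θ(f(n)) = O(n^3).

Answer: O(n^3) - Case 3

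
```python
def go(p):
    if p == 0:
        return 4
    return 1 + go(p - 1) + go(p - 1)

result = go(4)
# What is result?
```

go(p) = 1 + 2·go(p-1), go(0)=4. Closed form: (4+1)·2^4 - 1 = 79.

Answer: 79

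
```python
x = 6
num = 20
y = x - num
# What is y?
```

Trace:
`x = 6` → x = 6
`num = 20` → num = 20
`y = x - num` → y = -14
So y = -14

Answer: -14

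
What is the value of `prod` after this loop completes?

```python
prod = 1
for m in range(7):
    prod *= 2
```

2^7 = 128
`prod` takes the values: 1 → 2 → 4 → 8 → 16 → 32 → 64 → 128

Answer: 128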